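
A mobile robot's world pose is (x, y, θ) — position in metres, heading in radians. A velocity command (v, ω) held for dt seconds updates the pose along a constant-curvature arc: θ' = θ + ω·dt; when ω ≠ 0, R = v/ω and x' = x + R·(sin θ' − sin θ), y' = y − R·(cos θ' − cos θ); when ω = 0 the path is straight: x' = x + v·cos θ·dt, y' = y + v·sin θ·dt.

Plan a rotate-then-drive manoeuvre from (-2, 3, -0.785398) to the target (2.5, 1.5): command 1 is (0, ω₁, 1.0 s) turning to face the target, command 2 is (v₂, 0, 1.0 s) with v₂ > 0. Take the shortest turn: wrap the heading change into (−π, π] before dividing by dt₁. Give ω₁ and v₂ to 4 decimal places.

ω₁ = 0.4636, v₂ = 4.7434

heading to target = atan2(1.5−3, 2.5−-2) = -0.3218
Δθ = wrap(-0.3218 − -0.7854) = 0.4636; ω₁ = Δθ/dt₁ = 0.4636
distance = √((2.5−-2)² + (1.5−3)²) = 4.7434; v₂ = distance/dt₂ = 4.7434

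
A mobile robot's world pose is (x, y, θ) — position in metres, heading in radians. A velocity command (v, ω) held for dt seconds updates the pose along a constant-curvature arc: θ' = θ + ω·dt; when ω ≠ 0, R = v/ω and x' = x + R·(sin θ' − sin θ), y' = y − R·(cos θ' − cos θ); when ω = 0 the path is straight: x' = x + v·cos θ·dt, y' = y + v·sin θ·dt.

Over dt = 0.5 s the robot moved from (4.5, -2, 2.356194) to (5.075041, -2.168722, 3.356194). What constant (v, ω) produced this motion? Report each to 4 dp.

v = -1.2500, ω = 2.0000

Δθ = 3.356194 − 2.356194 = 1.000000
ω = Δθ/dt = 1.000000/0.5 = 2.0000
R = Δx/(sin θ' − sin θ) = -0.6250
v = R·ω = -0.6250·2.0000 = -1.2500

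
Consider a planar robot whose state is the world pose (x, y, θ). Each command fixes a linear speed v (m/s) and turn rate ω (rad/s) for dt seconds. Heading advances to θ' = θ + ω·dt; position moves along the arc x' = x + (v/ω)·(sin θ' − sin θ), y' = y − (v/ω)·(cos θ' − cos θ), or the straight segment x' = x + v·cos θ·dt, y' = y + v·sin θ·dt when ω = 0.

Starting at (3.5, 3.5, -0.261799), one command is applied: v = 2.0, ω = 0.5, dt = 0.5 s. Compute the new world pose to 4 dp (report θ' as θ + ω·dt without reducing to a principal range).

θ' = -0.2618 + 0.5·0.5 = -0.0118
R = v/ω = 2.0/0.5 = 4.0000
x' = 3.5 + 4.0000·(sin -0.0118 − sin -0.2618) = 4.4881
y' = 3.5 − 4.0000·(cos -0.0118 − cos -0.2618) = 3.3640

(4.4881, 3.3640, -0.0118)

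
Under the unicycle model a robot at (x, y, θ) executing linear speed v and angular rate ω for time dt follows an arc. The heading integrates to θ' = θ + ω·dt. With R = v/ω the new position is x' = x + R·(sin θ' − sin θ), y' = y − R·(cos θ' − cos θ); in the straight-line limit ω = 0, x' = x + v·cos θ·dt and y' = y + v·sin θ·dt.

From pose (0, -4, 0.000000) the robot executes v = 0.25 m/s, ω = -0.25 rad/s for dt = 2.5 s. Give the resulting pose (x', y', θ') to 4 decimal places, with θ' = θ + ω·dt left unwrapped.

θ' = 0.0000 + -0.25·2.5 = -0.6250
R = v/ω = 0.25/-0.25 = -1.0000
x' = 0 + -1.0000·(sin -0.6250 − sin 0.0000) = 0.5851
y' = -4 − -1.0000·(cos -0.6250 − cos 0.0000) = -4.1890

(0.5851, -4.1890, -0.6250)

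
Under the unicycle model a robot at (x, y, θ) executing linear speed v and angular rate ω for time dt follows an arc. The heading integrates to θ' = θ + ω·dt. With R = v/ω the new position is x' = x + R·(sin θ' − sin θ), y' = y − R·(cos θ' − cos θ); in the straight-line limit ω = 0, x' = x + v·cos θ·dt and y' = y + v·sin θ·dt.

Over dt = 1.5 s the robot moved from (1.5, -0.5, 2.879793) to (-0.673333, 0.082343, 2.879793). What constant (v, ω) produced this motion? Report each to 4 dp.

Δθ = 2.879793 − 2.879793 = 0.000000
ω = Δθ/dt = 0.000000/1.5 = 0.0000
ω = 0 → v = (Δx·cos θ + Δy·sin θ)/dt = 1.5000

v = 1.5000, ω = 0.0000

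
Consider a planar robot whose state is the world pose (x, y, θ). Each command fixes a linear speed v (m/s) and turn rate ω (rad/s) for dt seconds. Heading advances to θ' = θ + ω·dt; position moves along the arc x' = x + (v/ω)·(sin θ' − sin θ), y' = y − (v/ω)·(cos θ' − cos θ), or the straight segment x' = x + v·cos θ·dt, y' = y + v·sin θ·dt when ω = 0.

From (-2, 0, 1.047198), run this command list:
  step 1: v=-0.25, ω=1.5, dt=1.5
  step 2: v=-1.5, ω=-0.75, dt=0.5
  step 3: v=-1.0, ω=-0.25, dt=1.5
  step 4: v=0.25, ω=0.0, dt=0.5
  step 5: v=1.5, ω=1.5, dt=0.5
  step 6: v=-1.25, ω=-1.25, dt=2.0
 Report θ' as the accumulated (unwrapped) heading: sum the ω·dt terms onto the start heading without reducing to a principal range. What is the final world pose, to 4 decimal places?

step 1: θ'=3.2972 (R=-0.1667) → pose (-1.8298, -0.2480, 3.2972)
step 2: θ'=2.9222 (R=2.0000) → pose (-1.0846, -0.2718, 2.9222)
step 3: θ'=2.5472 (R=4.0000) → pose (0.2849, -0.8619, 2.5472)
step 4: θ'=2.5472 (straight) → pose (0.1813, -0.7919, 2.5472)
step 5: θ'=3.2972 (R=1.0000) → pose (-0.5337, -0.6325, 3.2972)
step 6: θ'=0.7972 (R=1.0000) → pose (0.3367, -2.3191, 0.7972)

(0.3367, -2.3191, 0.7972)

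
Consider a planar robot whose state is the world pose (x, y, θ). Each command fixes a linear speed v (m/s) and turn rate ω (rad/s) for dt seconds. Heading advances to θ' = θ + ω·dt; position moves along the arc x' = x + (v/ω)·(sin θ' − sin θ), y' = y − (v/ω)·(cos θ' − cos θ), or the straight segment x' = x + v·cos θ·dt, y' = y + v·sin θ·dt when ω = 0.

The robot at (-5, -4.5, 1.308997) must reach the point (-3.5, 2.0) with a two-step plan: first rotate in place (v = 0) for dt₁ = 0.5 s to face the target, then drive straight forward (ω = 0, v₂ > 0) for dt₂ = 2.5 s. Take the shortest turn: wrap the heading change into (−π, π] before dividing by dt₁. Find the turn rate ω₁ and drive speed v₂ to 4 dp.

ω₁ = 0.0700, v₂ = 2.6683

heading to target = atan2(2−-4.5, -3.5−-5) = 1.3440
Δθ = wrap(1.3440 − 1.3090) = 0.0350; ω₁ = Δθ/dt₁ = 0.0700
distance = √((-3.5−-5)² + (2−-4.5)²) = 6.6708; v₂ = distance/dt₂ = 2.6683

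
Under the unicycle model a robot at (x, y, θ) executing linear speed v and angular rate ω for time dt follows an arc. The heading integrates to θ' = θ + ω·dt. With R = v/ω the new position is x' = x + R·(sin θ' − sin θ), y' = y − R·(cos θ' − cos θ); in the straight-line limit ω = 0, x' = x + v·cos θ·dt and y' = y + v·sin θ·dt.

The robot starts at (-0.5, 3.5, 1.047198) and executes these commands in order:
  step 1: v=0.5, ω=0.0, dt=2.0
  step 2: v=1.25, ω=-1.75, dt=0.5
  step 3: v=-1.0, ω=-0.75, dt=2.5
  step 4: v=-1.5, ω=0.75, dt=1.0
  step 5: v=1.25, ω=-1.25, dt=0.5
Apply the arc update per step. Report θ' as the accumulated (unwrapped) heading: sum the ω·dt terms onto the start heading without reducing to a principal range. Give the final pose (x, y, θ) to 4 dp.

(-1.2216, 7.0374, -1.5778)

step 1: θ'=1.0472 (straight) → pose (0.0000, 4.3660, 1.0472)
step 2: θ'=0.1722 (R=-0.7143) → pose (0.4962, 4.7126, 0.1722)
step 3: θ'=-1.7028 (R=1.3333) → pose (-1.0540, 6.2017, -1.7028)
step 4: θ'=-0.9528 (R=-2.0000) → pose (-1.4065, 7.6238, -0.9528)
step 5: θ'=-1.5778 (R=-1.0000) → pose (-1.2216, 7.0374, -1.5778)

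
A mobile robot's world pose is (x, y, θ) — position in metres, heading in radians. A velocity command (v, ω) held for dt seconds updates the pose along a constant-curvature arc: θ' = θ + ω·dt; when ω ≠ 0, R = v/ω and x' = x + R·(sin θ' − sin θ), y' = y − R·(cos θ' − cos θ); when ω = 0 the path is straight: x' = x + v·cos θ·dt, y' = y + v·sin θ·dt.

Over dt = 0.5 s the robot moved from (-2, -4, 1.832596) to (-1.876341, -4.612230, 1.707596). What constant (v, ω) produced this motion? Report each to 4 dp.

v = -1.2500, ω = -0.2500

Δθ = 1.707596 − 1.832596 = -0.125000
ω = Δθ/dt = -0.125000/0.5 = -0.2500
R = −Δy/(cos θ' − cos θ) = 5.0000
v = R·ω = 5.0000·-0.2500 = -1.2500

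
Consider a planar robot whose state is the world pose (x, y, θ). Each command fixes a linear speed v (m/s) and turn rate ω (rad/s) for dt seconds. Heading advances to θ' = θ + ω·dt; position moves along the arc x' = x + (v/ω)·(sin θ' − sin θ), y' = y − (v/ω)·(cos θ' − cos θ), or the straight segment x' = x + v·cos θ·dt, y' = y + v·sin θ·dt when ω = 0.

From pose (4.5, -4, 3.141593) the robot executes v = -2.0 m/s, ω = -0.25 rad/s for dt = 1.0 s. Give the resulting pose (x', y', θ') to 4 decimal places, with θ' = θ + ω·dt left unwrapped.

(6.4792, -4.2487, 2.8916)

θ' = 3.1416 + -0.25·1.0 = 2.8916
R = v/ω = -2.0/-0.25 = 8.0000
x' = 4.5 + 8.0000·(sin 2.8916 − sin 3.1416) = 6.4792
y' = -4 − 8.0000·(cos 2.8916 − cos 3.1416) = -4.2487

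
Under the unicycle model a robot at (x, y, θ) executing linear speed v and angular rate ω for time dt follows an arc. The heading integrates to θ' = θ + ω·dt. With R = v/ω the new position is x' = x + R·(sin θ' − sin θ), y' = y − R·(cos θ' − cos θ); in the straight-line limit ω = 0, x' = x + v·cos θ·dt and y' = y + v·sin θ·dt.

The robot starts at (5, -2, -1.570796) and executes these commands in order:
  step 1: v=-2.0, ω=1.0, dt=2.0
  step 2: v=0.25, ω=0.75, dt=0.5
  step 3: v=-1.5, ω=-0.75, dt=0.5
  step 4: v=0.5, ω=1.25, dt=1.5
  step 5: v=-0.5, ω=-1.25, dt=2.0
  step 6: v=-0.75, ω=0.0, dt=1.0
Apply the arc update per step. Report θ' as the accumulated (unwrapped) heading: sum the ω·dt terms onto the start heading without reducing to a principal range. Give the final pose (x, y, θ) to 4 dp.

(0.6809, -0.4235, -0.1958)

step 1: θ'=0.4292 (R=-2.0000) → pose (2.1677, -0.1814, 0.4292)
step 2: θ'=0.8042 (R=0.3333) → pose (2.2691, -0.1095, 0.8042)
step 3: θ'=0.4292 (R=2.0000) → pose (1.6608, -0.5408, 0.4292)
step 4: θ'=2.3042 (R=0.4000) → pose (1.7915, 0.0907, 2.3042)
step 5: θ'=-0.1958 (R=0.4000) → pose (1.4165, -0.5694, -0.1958)
step 6: θ'=-0.1958 (straight) → pose (0.6809, -0.4235, -0.1958)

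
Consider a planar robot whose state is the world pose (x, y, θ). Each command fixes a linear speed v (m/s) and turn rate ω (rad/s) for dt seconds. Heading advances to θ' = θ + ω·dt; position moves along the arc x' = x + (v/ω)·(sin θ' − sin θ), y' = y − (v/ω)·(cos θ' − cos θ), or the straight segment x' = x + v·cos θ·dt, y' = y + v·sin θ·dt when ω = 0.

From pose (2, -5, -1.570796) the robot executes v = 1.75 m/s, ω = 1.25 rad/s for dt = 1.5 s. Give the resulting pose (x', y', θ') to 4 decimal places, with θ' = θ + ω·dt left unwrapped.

(3.8193, -6.3357, 0.3042)

θ' = -1.5708 + 1.25·1.5 = 0.3042
R = v/ω = 1.75/1.25 = 1.4000
x' = 2 + 1.4000·(sin 0.3042 − sin -1.5708) = 3.8193
y' = -5 − 1.4000·(cos 0.3042 − cos -1.5708) = -6.3357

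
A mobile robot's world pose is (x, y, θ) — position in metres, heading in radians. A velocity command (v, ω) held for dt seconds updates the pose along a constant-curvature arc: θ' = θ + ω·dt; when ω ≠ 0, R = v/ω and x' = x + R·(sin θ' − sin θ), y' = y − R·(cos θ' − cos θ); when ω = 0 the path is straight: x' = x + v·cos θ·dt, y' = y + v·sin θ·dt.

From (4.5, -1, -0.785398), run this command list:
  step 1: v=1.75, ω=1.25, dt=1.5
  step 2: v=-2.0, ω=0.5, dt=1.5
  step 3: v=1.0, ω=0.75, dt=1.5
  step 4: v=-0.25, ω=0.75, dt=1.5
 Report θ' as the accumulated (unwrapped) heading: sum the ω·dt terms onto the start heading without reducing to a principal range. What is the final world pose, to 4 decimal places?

step 1: θ'=1.0896 (R=1.4000) → pose (6.7310, -0.6580, 1.0896)
step 2: θ'=1.8396 (R=-4.0000) → pose (6.4204, -3.5717, 1.8396)
step 3: θ'=2.9646 (R=1.3333) → pose (5.3697, -2.6133, 2.9646)
step 4: θ'=4.0896 (R=-0.3333) → pose (5.6991, -2.4796, 4.0896)

(5.6991, -2.4796, 4.0896)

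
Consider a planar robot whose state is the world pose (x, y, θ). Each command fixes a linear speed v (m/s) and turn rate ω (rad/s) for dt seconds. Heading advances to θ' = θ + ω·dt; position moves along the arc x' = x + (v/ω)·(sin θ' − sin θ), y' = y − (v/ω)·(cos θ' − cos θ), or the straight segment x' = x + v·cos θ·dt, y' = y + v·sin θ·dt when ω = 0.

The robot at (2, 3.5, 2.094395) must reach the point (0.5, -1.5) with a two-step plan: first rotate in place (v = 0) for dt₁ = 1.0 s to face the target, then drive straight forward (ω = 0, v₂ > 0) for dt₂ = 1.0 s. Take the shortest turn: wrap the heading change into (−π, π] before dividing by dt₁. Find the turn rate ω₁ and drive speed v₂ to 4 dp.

heading to target = atan2(-1.5−3.5, 0.5−2) = -1.8623
Δθ = wrap(-1.8623 − 2.0944) = 2.3265; ω₁ = Δθ/dt₁ = 2.3265
distance = √((0.5−2)² + (-1.5−3.5)²) = 5.2202; v₂ = distance/dt₂ = 5.2202

ω₁ = 2.3265, v₂ = 5.2202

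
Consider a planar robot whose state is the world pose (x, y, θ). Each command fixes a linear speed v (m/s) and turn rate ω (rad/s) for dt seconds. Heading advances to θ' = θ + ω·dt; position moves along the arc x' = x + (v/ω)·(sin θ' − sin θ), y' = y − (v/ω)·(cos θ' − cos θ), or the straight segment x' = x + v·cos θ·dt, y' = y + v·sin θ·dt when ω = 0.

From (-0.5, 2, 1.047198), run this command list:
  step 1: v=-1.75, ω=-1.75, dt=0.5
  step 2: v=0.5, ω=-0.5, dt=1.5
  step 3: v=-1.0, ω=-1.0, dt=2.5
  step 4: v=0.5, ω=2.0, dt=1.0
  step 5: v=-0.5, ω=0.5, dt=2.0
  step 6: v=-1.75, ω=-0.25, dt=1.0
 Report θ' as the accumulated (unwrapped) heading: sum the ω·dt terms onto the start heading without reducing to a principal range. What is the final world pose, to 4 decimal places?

step 1: θ'=0.1722 (R=1.0000) → pose (-1.1947, 1.5148, 0.1722)
step 2: θ'=-0.5778 (R=-1.0000) → pose (-0.4771, 1.3672, -0.5778)
step 3: θ'=-3.0778 (R=1.0000) → pose (0.0053, 3.2029, -3.0778)
step 4: θ'=-1.0778 (R=0.2500) → pose (-0.1990, 2.8351, -1.0778)
step 5: θ'=-0.0778 (R=-1.0000) → pose (-1.0022, 3.3588, -0.0778)
step 6: θ'=-0.3278 (R=7.0000) → pose (-2.7119, 3.7103, -0.3278)

(-2.7119, 3.7103, -0.3278)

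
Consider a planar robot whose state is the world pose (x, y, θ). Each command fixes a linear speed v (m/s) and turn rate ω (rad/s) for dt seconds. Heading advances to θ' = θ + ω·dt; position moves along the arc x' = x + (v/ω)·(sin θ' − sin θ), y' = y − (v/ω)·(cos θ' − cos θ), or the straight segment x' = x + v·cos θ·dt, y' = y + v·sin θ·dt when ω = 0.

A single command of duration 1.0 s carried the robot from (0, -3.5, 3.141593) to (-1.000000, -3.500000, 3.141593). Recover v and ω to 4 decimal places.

v = 1.0000, ω = 0.0000

Δθ = 3.141593 − 3.141593 = 0.000000
ω = Δθ/dt = 0.000000/1.0 = 0.0000
ω = 0 → v = (Δx·cos θ + Δy·sin θ)/dt = 1.0000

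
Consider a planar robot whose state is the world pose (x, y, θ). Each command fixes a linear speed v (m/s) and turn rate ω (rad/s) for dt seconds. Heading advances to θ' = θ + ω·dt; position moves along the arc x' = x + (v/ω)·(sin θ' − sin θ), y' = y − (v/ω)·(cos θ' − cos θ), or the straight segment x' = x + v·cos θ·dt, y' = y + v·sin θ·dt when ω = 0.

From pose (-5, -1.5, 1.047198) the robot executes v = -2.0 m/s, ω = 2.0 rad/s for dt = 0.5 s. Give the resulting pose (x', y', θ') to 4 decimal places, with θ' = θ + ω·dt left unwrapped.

θ' = 1.0472 + 2.0·0.5 = 2.0472
R = v/ω = -2.0/2.0 = -1.0000
x' = -5 + -1.0000·(sin 2.0472 − sin 1.0472) = -5.0226
y' = -1.5 − -1.0000·(cos 2.0472 − cos 1.0472) = -2.4586

(-5.0226, -2.4586, 2.0472)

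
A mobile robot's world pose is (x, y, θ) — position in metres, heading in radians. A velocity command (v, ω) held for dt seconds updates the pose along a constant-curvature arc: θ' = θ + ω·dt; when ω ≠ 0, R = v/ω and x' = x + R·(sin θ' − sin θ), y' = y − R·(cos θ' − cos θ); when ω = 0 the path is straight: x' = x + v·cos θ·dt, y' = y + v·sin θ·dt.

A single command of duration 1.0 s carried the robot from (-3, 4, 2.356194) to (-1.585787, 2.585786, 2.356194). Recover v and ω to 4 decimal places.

Δθ = 2.356194 − 2.356194 = 0.000000
ω = Δθ/dt = 0.000000/1.0 = 0.0000
ω = 0 → v = (Δx·cos θ + Δy·sin θ)/dt = -2.0000

v = -2.0000, ω = 0.0000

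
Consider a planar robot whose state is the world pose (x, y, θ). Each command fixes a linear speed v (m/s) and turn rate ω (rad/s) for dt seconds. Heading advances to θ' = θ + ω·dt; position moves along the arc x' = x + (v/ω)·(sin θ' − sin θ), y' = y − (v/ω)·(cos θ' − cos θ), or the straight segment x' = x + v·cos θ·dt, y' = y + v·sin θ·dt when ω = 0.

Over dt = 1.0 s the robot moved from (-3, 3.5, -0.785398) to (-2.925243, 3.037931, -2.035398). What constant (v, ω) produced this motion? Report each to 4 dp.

v = 0.5000, ω = -1.2500

Δθ = -2.035398 − -0.785398 = -1.250000
ω = Δθ/dt = -1.250000/1.0 = -1.2500
R = −Δy/(cos θ' − cos θ) = -0.4000
v = R·ω = -0.4000·-1.2500 = 0.5000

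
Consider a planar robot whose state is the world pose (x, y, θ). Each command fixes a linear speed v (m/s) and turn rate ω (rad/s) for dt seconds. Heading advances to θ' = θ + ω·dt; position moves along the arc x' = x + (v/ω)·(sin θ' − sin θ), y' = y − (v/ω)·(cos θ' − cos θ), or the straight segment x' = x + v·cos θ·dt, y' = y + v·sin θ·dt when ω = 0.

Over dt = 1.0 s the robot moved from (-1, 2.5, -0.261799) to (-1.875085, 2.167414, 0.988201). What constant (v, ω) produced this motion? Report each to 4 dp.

v = -1.0000, ω = 1.2500

Δθ = 0.988201 − -0.261799 = 1.250000
ω = Δθ/dt = 1.250000/1.0 = 1.2500
R = Δx/(sin θ' − sin θ) = -0.8000
v = R·ω = -0.8000·1.2500 = -1.0000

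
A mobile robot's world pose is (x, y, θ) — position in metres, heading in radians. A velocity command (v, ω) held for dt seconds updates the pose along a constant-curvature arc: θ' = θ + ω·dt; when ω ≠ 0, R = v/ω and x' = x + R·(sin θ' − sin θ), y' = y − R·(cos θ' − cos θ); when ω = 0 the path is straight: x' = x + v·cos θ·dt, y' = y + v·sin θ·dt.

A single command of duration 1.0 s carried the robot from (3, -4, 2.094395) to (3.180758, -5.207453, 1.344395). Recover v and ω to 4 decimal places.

v = -1.2500, ω = -0.7500

Δθ = 1.344395 − 2.094395 = -0.750000
ω = Δθ/dt = -0.750000/1.0 = -0.7500
R = −Δy/(cos θ' − cos θ) = 1.6667
v = R·ω = 1.6667·-0.7500 = -1.2500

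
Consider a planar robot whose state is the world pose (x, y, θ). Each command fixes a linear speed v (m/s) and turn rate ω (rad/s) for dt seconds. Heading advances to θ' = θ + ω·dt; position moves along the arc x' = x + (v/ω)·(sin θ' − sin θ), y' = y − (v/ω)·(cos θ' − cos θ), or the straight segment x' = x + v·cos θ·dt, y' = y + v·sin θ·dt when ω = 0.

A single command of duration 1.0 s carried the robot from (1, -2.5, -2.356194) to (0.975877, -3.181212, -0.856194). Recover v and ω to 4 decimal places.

Δθ = -0.856194 − -2.356194 = 1.500000
ω = Δθ/dt = 1.500000/1.0 = 1.5000
R = −Δy/(cos θ' − cos θ) = 0.5000
v = R·ω = 0.5000·1.5000 = 0.7500

v = 0.7500, ω = 1.5000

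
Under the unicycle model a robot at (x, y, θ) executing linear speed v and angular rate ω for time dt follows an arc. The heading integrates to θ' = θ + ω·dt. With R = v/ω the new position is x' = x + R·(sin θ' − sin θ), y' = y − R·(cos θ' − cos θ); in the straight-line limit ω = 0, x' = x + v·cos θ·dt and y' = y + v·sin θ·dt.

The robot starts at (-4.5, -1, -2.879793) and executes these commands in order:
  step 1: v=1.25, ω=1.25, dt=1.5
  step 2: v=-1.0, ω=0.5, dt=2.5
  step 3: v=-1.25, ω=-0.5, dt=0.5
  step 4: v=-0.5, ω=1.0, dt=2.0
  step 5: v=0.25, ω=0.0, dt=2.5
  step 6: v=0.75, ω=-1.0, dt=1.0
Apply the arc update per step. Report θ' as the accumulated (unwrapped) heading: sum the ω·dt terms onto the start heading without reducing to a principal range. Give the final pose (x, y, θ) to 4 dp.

step 1: θ'=-1.0048 (R=1.0000) → pose (-5.0852, -2.5022, -1.0048)
step 2: θ'=0.2452 (R=-2.0000) → pose (-7.2588, -1.6345, 0.2452)
step 3: θ'=-0.0048 (R=2.5000) → pose (-7.8777, -1.7093, -0.0048)
step 4: θ'=1.9952 (R=-0.5000) → pose (-8.3358, -2.4152, 1.9952)
step 5: θ'=1.9952 (straight) → pose (-8.5931, -1.8456, 1.9952)
step 6: θ'=0.9952 (R=-0.7500) → pose (-8.5388, -1.1285, 0.9952)

(-8.5388, -1.1285, 0.9952)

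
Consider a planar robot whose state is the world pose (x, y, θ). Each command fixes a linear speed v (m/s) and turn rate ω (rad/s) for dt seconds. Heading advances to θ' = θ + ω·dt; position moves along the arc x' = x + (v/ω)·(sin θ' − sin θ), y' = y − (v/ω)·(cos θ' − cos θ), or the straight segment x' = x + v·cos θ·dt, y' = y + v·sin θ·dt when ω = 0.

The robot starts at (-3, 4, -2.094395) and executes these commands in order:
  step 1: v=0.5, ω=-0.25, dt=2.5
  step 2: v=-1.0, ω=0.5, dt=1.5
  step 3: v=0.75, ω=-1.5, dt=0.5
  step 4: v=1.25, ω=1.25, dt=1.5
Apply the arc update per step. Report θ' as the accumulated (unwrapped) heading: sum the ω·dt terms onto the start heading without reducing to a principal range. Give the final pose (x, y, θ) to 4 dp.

step 1: θ'=-2.7194 (R=-2.0000) → pose (-3.9125, 3.1756, -2.7194)
step 2: θ'=-1.9694 (R=-2.0000) → pose (-2.8888, 4.2237, -1.9694)
step 3: θ'=-2.7194 (R=-0.5000) → pose (-3.1448, 3.9617, -2.7194)
step 4: θ'=-0.8444 (R=1.0000) → pose (-3.4826, 2.3853, -0.8444)

(-3.4826, 2.3853, -0.8444)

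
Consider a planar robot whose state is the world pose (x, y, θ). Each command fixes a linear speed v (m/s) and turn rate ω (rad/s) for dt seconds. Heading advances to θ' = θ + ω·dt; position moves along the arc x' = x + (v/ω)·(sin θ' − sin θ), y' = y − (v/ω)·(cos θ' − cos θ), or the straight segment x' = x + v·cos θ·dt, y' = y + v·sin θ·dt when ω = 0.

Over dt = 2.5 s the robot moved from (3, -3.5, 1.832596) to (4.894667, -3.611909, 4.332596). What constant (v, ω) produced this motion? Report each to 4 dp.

v = -1.0000, ω = 1.0000

Δθ = 4.332596 − 1.832596 = 2.500000
ω = Δθ/dt = 2.500000/2.5 = 1.0000
R = Δx/(sin θ' − sin θ) = -1.0000
v = R·ω = -1.0000·1.0000 = -1.0000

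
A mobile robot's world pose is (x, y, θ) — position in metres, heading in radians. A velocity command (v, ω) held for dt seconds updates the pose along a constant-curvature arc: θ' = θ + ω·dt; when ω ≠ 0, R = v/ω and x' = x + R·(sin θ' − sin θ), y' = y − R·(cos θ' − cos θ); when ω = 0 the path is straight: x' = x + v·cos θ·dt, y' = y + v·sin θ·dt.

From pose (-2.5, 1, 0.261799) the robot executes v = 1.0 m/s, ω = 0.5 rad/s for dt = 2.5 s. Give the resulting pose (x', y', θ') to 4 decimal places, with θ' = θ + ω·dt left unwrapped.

θ' = 0.2618 + 0.5·2.5 = 1.5118
R = v/ω = 1.0/0.5 = 2.0000
x' = -2.5 + 2.0000·(sin 1.5118 − sin 0.2618) = -1.0211
y' = 1 − 2.0000·(cos 1.5118 − cos 0.2618) = 2.8139

(-1.0211, 2.8139, 1.5118)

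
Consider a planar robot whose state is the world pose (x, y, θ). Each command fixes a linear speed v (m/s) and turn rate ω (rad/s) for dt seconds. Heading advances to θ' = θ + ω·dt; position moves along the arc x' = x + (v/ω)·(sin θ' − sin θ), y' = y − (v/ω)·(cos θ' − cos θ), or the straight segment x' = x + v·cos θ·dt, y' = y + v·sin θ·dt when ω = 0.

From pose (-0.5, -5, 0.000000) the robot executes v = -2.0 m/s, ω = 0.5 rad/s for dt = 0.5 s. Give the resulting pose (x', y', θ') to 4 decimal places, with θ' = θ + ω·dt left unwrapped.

θ' = 0.0000 + 0.5·0.5 = 0.2500
R = v/ω = -2.0/0.5 = -4.0000
x' = -0.5 + -4.0000·(sin 0.2500 − sin 0.0000) = -1.4896
y' = -5 − -4.0000·(cos 0.2500 − cos 0.0000) = -5.1244

(-1.4896, -5.1244, 0.2500)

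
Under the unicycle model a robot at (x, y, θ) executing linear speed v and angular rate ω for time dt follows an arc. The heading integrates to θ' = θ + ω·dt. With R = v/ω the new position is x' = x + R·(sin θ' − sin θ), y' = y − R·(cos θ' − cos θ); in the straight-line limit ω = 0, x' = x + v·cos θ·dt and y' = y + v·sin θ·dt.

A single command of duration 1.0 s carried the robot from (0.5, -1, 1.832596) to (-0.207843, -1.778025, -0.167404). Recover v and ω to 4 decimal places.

v = -1.2500, ω = -2.0000

Δθ = -0.167404 − 1.832596 = -2.000000
ω = Δθ/dt = -2.000000/1.0 = -2.0000
R = −Δy/(cos θ' − cos θ) = 0.6250
v = R·ω = 0.6250·-2.0000 = -1.2500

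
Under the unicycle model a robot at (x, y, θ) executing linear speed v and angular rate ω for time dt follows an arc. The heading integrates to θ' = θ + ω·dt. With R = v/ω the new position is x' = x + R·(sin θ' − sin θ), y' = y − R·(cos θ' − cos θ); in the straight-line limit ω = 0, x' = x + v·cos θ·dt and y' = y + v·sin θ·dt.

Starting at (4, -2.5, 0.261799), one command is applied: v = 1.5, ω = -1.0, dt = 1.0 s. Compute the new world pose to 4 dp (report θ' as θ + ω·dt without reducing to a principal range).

θ' = 0.2618 + -1.0·1.0 = -0.7382
R = v/ω = 1.5/-1.0 = -1.5000
x' = 4 + -1.5000·(sin -0.7382 − sin 0.2618) = 5.3977
y' = -2.5 − -1.5000·(cos -0.7382 − cos 0.2618) = -2.8394

(5.3977, -2.8394, -0.7382)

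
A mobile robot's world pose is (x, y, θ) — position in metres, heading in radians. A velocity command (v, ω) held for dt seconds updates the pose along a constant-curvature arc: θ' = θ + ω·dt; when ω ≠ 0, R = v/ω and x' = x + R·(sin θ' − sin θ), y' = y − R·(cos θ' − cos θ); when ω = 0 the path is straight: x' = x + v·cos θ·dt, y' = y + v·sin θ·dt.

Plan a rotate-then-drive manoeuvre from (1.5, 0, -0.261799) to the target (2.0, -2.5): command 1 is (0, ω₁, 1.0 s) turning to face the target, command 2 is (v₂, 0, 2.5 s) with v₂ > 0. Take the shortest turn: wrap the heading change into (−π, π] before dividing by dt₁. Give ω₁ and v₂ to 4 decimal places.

heading to target = atan2(-2.5−0, 2−1.5) = -1.3734
Δθ = wrap(-1.3734 − -0.2618) = -1.1116; ω₁ = Δθ/dt₁ = -1.1116
distance = √((2−1.5)² + (-2.5−0)²) = 2.5495; v₂ = distance/dt₂ = 1.0198

ω₁ = -1.1116, v₂ = 1.0198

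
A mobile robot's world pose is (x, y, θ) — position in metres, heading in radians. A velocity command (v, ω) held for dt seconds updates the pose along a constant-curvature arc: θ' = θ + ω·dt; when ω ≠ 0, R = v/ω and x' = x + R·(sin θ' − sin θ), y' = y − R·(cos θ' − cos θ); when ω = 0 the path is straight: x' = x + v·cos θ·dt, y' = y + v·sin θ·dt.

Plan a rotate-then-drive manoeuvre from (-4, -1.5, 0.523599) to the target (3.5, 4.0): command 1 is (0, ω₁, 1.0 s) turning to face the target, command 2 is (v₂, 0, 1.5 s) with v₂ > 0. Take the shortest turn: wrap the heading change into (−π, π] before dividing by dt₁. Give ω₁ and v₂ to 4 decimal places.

heading to target = atan2(4−-1.5, 3.5−-4) = 0.6327
Δθ = wrap(0.6327 − 0.5236) = 0.1091; ω₁ = Δθ/dt₁ = 0.1091
distance = √((3.5−-4)² + (4−-1.5)²) = 9.3005; v₂ = distance/dt₂ = 6.2004

ω₁ = 0.1091, v₂ = 6.2004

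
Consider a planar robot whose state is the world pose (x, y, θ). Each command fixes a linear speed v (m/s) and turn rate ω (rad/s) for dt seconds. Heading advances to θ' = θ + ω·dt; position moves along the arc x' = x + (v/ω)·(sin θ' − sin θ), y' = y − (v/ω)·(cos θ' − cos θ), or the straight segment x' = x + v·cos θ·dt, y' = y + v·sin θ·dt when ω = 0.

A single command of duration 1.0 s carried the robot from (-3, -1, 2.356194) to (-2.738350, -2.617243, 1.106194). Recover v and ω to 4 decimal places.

v = -1.7500, ω = -1.2500

Δθ = 1.106194 − 2.356194 = -1.250000
ω = Δθ/dt = -1.250000/1.0 = -1.2500
R = −Δy/(cos θ' − cos θ) = 1.4000
v = R·ω = 1.4000·-1.2500 = -1.7500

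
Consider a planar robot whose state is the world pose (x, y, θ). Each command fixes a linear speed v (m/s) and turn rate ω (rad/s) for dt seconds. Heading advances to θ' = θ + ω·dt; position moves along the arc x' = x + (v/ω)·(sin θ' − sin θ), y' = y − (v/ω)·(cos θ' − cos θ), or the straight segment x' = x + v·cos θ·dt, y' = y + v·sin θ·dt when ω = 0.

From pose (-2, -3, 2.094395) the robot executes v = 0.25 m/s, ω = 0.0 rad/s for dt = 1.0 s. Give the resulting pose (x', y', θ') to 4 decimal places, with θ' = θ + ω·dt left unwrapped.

θ' = 2.0944 + 0.0·1.0 = 2.0944
ω = 0 → straight: x' = -2 + 0.25·cos(2.0944)·1.0 = -2.1250
y' = -3 + 0.25·sin(2.0944)·1.0 = -2.7835

(-2.1250, -2.7835, 2.0944)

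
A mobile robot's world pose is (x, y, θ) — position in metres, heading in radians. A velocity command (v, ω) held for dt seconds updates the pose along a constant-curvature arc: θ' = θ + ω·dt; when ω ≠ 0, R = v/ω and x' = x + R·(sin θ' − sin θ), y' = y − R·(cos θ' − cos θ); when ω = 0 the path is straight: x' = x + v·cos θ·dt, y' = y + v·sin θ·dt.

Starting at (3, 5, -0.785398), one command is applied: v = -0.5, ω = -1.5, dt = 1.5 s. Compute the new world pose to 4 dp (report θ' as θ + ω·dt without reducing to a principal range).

(3.2004, 5.5672, -3.0354)

θ' = -0.7854 + -1.5·1.5 = -3.0354
R = v/ω = -0.5/-1.5 = 0.3333
x' = 3 + 0.3333·(sin -3.0354 − sin -0.7854) = 3.2004
y' = 5 − 0.3333·(cos -3.0354 − cos -0.7854) = 5.5672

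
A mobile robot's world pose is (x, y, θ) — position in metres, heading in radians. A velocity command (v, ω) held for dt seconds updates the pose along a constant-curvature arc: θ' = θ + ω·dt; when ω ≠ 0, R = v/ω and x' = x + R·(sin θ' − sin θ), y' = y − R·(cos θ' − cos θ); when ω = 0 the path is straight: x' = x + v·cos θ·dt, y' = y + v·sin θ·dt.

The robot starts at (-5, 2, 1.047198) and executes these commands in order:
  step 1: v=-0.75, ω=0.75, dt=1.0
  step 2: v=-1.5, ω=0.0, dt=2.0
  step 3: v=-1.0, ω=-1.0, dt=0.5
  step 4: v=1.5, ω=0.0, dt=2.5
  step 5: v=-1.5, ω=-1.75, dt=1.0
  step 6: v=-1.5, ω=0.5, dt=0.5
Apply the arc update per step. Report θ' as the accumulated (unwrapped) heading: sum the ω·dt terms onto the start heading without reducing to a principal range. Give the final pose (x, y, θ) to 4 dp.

(-5.3419, 1.1696, -0.2028)

step 1: θ'=1.7972 (R=-1.0000) → pose (-5.1085, 1.2755, 1.7972)
step 2: θ'=1.7972 (straight) → pose (-4.4350, -1.6479, 1.7972)
step 3: θ'=1.2972 (R=1.0000) → pose (-4.4467, -2.1426, 1.2972)
step 4: θ'=1.2972 (straight) → pose (-3.4335, 1.4679, 1.2972)
step 5: θ'=-0.4528 (R=0.8571) → pose (-4.6337, 0.9288, -0.4528)
step 6: θ'=-0.2028 (R=-3.0000) → pose (-5.3419, 1.1696, -0.2028)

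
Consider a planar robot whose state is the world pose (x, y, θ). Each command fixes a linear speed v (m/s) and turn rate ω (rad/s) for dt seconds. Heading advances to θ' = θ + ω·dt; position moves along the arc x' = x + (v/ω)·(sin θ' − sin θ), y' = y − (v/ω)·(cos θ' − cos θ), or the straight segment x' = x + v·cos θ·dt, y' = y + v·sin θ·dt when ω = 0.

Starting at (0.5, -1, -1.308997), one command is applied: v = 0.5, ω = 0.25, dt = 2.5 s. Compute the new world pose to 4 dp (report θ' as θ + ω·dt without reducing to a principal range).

θ' = -1.3090 + 0.25·2.5 = -0.6840
R = v/ω = 0.5/0.25 = 2.0000
x' = 0.5 + 2.0000·(sin -0.6840 − sin -1.3090) = 1.1681
y' = -1 − 2.0000·(cos -0.6840 − cos -1.3090) = -2.0325

(1.1681, -2.0325, -0.6840)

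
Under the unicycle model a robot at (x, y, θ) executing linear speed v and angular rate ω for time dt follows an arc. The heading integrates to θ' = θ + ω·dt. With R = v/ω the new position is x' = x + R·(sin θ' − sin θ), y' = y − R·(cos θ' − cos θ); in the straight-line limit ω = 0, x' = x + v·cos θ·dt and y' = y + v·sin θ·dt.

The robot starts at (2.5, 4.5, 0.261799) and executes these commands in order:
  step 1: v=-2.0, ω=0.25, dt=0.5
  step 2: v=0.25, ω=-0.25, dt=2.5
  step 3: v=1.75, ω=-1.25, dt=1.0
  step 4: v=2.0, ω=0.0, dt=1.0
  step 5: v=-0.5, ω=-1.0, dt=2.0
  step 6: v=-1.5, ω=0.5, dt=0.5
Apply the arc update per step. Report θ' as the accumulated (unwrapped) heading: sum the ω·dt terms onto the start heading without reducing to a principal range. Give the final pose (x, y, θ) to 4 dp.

step 1: θ'=0.3868 (R=-8.0000) → pose (1.5527, 4.1816, 0.3868)
step 2: θ'=-0.2382 (R=-1.0000) → pose (2.1659, 4.2272, -0.2382)
step 3: θ'=-1.4882 (R=-1.4000) → pose (3.2308, 2.9822, -1.4882)
step 4: θ'=-1.4882 (straight) → pose (3.3958, 0.9891, -1.4882)
step 5: θ'=-3.4882 (R=0.5000) → pose (4.0640, 1.5006, -3.4882)
step 6: θ'=-3.2382 (R=-3.0000) → pose (4.7937, 1.3362, -3.2382)

(4.7937, 1.3362, -3.2382)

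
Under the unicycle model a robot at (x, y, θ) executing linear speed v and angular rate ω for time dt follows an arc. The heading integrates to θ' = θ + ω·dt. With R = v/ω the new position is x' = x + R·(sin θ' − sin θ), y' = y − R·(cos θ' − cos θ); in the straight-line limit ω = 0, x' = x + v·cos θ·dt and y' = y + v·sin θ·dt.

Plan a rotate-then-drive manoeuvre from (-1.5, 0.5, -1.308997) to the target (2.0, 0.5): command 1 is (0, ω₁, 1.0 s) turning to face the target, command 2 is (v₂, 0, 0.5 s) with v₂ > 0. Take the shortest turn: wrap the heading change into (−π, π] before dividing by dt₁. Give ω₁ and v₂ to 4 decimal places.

heading to target = atan2(0.5−0.5, 2−-1.5) = 0.0000
Δθ = wrap(0.0000 − -1.3090) = 1.3090; ω₁ = Δθ/dt₁ = 1.3090
distance = √((2−-1.5)² + (0.5−0.5)²) = 3.5000; v₂ = distance/dt₂ = 7.0000

ω₁ = 1.3090, v₂ = 7.0000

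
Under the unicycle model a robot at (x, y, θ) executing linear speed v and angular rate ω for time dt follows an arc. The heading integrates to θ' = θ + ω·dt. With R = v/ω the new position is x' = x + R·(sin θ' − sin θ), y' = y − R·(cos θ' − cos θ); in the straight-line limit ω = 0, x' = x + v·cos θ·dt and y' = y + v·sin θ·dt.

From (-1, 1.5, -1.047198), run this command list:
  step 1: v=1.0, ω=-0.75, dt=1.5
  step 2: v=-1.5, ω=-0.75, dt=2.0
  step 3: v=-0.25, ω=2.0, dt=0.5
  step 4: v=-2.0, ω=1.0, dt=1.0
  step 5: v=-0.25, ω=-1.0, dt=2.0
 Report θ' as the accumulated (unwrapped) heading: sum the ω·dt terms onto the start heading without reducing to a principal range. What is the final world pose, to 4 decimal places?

step 1: θ'=-2.1722 (R=-1.3333) → pose (-1.0553, 0.0789, -2.1722)
step 2: θ'=-3.6722 (R=2.0000) → pose (1.6059, 0.6723, -3.6722)
step 3: θ'=-2.6722 (R=-0.1250) → pose (1.7257, 0.6687, -2.6722)
step 4: θ'=-1.6722 (R=-2.0000) → pose (2.8107, 2.2499, -1.6722)
step 5: θ'=-3.6722 (R=0.2500) → pose (3.1860, 2.4402, -3.6722)

(3.1860, 2.4402, -3.6722)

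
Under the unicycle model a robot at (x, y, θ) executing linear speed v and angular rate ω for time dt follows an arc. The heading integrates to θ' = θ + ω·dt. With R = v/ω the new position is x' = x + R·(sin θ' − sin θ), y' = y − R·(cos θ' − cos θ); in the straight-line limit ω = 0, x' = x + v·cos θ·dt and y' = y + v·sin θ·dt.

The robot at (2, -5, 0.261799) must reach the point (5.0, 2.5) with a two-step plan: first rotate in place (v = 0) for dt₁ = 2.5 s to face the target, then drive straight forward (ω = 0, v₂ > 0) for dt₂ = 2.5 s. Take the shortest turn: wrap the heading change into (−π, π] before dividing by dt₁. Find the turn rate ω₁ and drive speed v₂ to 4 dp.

heading to target = atan2(2.5−-5, 5−2) = 1.1903
Δθ = wrap(1.1903 − 0.2618) = 0.9285; ω₁ = Δθ/dt₁ = 0.3714
distance = √((5−2)² + (2.5−-5)²) = 8.0777; v₂ = distance/dt₂ = 3.2311

ω₁ = 0.3714, v₂ = 3.2311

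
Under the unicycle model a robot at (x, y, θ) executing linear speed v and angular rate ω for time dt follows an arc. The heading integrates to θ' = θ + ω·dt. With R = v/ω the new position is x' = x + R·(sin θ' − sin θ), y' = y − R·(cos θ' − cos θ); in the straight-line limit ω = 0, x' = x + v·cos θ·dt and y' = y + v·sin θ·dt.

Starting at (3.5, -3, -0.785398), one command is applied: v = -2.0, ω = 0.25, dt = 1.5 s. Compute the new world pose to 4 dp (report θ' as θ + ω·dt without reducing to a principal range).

(1.0349, -1.3212, -0.4104)

θ' = -0.7854 + 0.25·1.5 = -0.4104
R = v/ω = -2.0/0.25 = -8.0000
x' = 3.5 + -8.0000·(sin -0.4104 − sin -0.7854) = 1.0349
y' = -3 − -8.0000·(cos -0.4104 − cos -0.7854) = -1.3212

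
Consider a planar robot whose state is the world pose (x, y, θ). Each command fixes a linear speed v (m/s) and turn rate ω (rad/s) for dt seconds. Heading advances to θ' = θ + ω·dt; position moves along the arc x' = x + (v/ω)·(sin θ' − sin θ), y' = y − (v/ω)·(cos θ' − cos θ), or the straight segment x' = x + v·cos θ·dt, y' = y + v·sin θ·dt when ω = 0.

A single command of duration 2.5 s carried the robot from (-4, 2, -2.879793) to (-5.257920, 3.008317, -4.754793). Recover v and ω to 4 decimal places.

Δθ = -4.754793 − -2.879793 = -1.875000
ω = Δθ/dt = -1.875000/2.5 = -0.7500
R = Δx/(sin θ' − sin θ) = -1.0000
v = R·ω = -1.0000·-0.7500 = 0.7500

v = 0.7500, ω = -0.7500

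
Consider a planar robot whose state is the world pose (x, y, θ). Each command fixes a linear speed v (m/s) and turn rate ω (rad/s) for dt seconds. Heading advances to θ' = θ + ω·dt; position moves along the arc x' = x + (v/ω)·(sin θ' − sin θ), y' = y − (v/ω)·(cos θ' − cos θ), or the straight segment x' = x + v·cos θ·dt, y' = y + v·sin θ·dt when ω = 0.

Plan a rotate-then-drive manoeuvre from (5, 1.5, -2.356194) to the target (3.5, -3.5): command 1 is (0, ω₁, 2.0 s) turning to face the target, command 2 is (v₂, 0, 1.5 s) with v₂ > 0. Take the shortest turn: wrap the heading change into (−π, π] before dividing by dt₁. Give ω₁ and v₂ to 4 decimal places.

ω₁ = 0.2470, v₂ = 3.4801

heading to target = atan2(-3.5−1.5, 3.5−5) = -1.8623
Δθ = wrap(-1.8623 − -2.3562) = 0.4939; ω₁ = Δθ/dt₁ = 0.2470
distance = √((3.5−5)² + (-3.5−1.5)²) = 5.2202; v₂ = distance/dt₂ = 3.4801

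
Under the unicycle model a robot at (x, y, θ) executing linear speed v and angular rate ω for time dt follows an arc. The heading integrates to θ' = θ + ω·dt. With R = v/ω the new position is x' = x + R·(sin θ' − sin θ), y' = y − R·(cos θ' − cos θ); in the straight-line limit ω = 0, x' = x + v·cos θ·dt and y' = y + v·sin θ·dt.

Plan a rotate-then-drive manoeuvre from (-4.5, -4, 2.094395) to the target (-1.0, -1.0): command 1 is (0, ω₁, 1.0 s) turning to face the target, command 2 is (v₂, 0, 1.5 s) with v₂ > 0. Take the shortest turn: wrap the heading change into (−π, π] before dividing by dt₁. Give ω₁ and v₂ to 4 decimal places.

ω₁ = -1.3858, v₂ = 3.0732

heading to target = atan2(-1−-4, -1−-4.5) = 0.7086
Δθ = wrap(0.7086 − 2.0944) = -1.3858; ω₁ = Δθ/dt₁ = -1.3858
distance = √((-1−-4.5)² + (-1−-4)²) = 4.6098; v₂ = distance/dt₂ = 3.0732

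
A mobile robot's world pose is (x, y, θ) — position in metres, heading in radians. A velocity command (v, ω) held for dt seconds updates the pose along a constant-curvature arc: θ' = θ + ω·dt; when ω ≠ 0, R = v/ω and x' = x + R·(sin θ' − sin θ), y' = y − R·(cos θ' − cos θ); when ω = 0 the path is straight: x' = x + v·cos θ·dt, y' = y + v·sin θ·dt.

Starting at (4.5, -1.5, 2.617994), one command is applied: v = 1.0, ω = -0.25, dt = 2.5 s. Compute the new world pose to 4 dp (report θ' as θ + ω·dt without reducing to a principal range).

θ' = 2.6180 + -0.25·2.5 = 1.9930
R = v/ω = 1.0/-0.25 = -4.0000
x' = 4.5 + -4.0000·(sin 1.9930 − sin 2.6180) = 2.8512
y' = -1.5 − -4.0000·(cos 1.9930 − cos 2.6180) = 0.3250

(2.8512, 0.3250, 1.9930)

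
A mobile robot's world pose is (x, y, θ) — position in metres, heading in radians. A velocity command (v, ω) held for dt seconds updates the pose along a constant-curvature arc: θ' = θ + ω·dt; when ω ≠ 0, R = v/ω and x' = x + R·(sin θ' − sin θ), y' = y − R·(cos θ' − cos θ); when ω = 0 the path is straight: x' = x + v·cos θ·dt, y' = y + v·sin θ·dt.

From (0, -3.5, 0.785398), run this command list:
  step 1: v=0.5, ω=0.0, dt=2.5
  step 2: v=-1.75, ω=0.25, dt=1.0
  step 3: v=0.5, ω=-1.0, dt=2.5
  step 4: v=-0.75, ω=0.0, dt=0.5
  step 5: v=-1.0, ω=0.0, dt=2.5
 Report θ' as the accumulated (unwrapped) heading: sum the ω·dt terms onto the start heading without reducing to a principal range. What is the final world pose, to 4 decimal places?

(0.4357, -1.3379, -1.4646)

step 1: θ'=0.7854 (straight) → pose (0.8839, -2.6161, 0.7854)
step 2: θ'=1.0354 (R=-7.0000) → pose (-0.1868, -3.9946, 1.0354)
step 3: θ'=-1.4646 (R=-0.5000) → pose (0.7404, -4.1967, -1.4646)
step 4: θ'=-1.4646 (straight) → pose (0.7006, -3.8238, -1.4646)
step 5: θ'=-1.4646 (straight) → pose (0.4357, -1.3379, -1.4646)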